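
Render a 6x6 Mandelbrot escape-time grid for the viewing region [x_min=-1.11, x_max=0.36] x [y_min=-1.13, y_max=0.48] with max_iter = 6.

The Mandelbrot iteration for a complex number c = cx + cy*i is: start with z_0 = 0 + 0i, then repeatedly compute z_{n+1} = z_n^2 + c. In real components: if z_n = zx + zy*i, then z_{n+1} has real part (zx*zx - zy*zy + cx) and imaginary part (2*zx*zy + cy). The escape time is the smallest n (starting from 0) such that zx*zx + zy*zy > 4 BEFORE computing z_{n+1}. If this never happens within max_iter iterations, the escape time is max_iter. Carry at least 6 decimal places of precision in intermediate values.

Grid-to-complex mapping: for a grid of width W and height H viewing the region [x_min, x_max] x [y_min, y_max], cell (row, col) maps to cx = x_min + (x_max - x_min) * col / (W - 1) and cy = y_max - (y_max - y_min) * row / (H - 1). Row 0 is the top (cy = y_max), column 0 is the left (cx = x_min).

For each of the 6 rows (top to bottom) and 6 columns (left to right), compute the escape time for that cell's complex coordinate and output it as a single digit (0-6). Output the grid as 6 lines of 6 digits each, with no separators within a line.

(row=0, col=0): c = -1.1100 + 0.4800i → escape time 5
(row=0, col=1): c = -0.8160 + 0.4800i → escape time 6
(row=0, col=2): c = -0.5220 + 0.4800i → escape time 6
(row=0, col=3): c = -0.2280 + 0.4800i → escape time 6
(row=0, col=4): c = 0.0660 + 0.4800i → escape time 6
(row=0, col=5): c = 0.3600 + 0.4800i → escape time 6
(row=1, col=0): c = -1.1100 + 0.1580i → escape time 6
(row=1, col=1): c = -0.8160 + 0.1580i → escape time 6
(row=1, col=2): c = -0.5220 + 0.1580i → escape time 6
(row=1, col=3): c = -0.2280 + 0.1580i → escape time 6
(row=1, col=4): c = 0.0660 + 0.1580i → escape time 6
(row=1, col=5): c = 0.3600 + 0.1580i → escape time 6
(row=2, col=0): c = -1.1100 + -0.1640i → escape time 6
(row=2, col=1): c = -0.8160 + -0.1640i → escape time 6
(row=2, col=2): c = -0.5220 + -0.1640i → escape time 6
(row=2, col=3): c = -0.2280 + -0.1640i → escape time 6
(row=2, col=4): c = 0.0660 + -0.1640i → escape time 6
(row=2, col=5): c = 0.3600 + -0.1640i → escape time 6
(row=3, col=0): c = -1.1100 + -0.4860i → escape time 5
(row=3, col=1): c = -0.8160 + -0.4860i → escape time 6
(row=3, col=2): c = -0.5220 + -0.4860i → escape time 6
(row=3, col=3): c = -0.2280 + -0.4860i → escape time 6
(row=3, col=4): c = 0.0660 + -0.4860i → escape time 6
(row=3, col=5): c = 0.3600 + -0.4860i → escape time 6
(row=4, col=0): c = -1.1100 + -0.8080i → escape time 3
(row=4, col=1): c = -0.8160 + -0.8080i → escape time 4
(row=4, col=2): c = -0.5220 + -0.8080i → escape time 5
(row=4, col=3): c = -0.2280 + -0.8080i → escape time 6
(row=4, col=4): c = 0.0660 + -0.8080i → escape time 6
(row=4, col=5): c = 0.3600 + -0.8080i → escape time 4
(row=5, col=0): c = -1.1100 + -1.1300i → escape time 3
(row=5, col=1): c = -0.8160 + -1.1300i → escape time 3
(row=5, col=2): c = -0.5220 + -1.1300i → escape time 3
(row=5, col=3): c = -0.2280 + -1.1300i → escape time 5
(row=5, col=4): c = 0.0660 + -1.1300i → escape time 4
(row=5, col=5): c = 0.3600 + -1.1300i → escape time 2

Answer: 566666
666666
666666
566666
345664
333542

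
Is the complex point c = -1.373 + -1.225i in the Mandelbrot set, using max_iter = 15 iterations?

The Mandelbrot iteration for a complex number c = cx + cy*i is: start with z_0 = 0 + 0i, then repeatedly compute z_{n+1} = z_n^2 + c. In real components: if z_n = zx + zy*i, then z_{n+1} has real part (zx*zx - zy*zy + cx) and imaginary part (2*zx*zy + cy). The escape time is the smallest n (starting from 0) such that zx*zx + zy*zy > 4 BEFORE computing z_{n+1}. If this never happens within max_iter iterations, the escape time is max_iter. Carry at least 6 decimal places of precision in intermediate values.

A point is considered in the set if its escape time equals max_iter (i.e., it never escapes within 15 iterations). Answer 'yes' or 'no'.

z_0 = 0 + 0i, c = -1.3730 + -1.2250i
Iter 1: z = -1.3730 + -1.2250i, |z|^2 = 3.3858
Iter 2: z = -0.9885 + 2.1389i, |z|^2 = 5.5518
Escaped at iteration 2

Answer: no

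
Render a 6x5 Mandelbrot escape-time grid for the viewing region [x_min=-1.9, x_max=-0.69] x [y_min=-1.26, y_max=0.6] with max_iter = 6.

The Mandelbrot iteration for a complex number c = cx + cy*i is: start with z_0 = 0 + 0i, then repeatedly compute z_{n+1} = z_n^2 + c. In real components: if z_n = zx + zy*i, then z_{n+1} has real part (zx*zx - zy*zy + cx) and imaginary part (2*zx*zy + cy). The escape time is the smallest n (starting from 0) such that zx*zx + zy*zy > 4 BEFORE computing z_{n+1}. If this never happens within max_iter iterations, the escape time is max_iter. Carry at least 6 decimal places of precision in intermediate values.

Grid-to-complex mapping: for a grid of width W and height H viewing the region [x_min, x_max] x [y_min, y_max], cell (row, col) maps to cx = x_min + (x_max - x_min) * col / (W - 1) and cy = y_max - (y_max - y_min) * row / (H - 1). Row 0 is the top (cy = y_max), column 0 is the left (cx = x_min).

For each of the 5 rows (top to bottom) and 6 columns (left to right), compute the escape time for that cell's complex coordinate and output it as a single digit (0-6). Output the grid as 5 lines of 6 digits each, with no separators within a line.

Answer: 233456
456666
345666
133344
112233

Derivation:
(row=0, col=0): c = -1.9000 + 0.6000i → escape time 2
(row=0, col=1): c = -1.6580 + 0.6000i → escape time 3
(row=0, col=2): c = -1.4160 + 0.6000i → escape time 3
(row=0, col=3): c = -1.1740 + 0.6000i → escape time 4
(row=0, col=4): c = -0.9320 + 0.6000i → escape time 5
(row=0, col=5): c = -0.6900 + 0.6000i → escape time 6
(row=1, col=0): c = -1.9000 + 0.1350i → escape time 4
(row=1, col=1): c = -1.6580 + 0.1350i → escape time 5
(row=1, col=2): c = -1.4160 + 0.1350i → escape time 6
(row=1, col=3): c = -1.1740 + 0.1350i → escape time 6
(row=1, col=4): c = -0.9320 + 0.1350i → escape time 6
(row=1, col=5): c = -0.6900 + 0.1350i → escape time 6
(row=2, col=0): c = -1.9000 + -0.3300i → escape time 3
(row=2, col=1): c = -1.6580 + -0.3300i → escape time 4
(row=2, col=2): c = -1.4160 + -0.3300i → escape time 5
(row=2, col=3): c = -1.1740 + -0.3300i → escape time 6
(row=2, col=4): c = -0.9320 + -0.3300i → escape time 6
(row=2, col=5): c = -0.6900 + -0.3300i → escape time 6
(row=3, col=0): c = -1.9000 + -0.7950i → escape time 1
(row=3, col=1): c = -1.6580 + -0.7950i → escape time 3
(row=3, col=2): c = -1.4160 + -0.7950i → escape time 3
(row=3, col=3): c = -1.1740 + -0.7950i → escape time 3
(row=3, col=4): c = -0.9320 + -0.7950i → escape time 4
(row=3, col=5): c = -0.6900 + -0.7950i → escape time 4
(row=4, col=0): c = -1.9000 + -1.2600i → escape time 1
(row=4, col=1): c = -1.6580 + -1.2600i → escape time 1
(row=4, col=2): c = -1.4160 + -1.2600i → escape time 2
(row=4, col=3): c = -1.1740 + -1.2600i → escape time 2
(row=4, col=4): c = -0.9320 + -1.2600i → escape time 3
(row=4, col=5): c = -0.6900 + -1.2600i → escape time 3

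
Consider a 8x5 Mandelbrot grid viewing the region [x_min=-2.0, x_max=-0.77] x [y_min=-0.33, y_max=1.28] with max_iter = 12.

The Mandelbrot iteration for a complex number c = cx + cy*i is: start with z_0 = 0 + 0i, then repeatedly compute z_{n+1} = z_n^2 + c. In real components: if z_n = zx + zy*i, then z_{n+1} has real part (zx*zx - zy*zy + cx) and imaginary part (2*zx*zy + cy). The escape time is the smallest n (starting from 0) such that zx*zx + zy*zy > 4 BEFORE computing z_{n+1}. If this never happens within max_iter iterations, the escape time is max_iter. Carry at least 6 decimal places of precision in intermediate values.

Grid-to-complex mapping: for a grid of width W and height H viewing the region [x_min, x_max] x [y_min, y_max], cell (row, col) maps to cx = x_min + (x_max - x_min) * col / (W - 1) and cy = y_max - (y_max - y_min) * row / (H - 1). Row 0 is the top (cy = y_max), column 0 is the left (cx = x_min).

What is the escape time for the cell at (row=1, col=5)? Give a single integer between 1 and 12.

z_0 = 0 + 0i, c = -1.1214 + 0.8775i
Iter 1: z = -1.1214 + 0.8775i, |z|^2 = 2.0276
Iter 2: z = -0.6338 + -1.0906i, |z|^2 = 1.5912
Iter 3: z = -1.9091 + 2.2600i, |z|^2 = 8.7524
Escaped at iteration 3

Answer: 3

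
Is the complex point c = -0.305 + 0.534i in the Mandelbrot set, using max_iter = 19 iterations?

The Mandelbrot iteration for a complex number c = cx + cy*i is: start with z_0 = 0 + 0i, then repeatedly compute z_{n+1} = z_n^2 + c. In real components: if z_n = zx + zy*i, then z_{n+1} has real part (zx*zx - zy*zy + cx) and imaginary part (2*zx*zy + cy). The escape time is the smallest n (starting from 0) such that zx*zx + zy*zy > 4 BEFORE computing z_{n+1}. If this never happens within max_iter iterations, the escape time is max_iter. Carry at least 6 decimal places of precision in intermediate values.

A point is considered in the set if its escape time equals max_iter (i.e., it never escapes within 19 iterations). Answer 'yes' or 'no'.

Answer: yes

Derivation:
z_0 = 0 + 0i, c = -0.3050 + 0.5340i
Iter 1: z = -0.3050 + 0.5340i, |z|^2 = 0.3782
Iter 2: z = -0.4971 + 0.2083i, |z|^2 = 0.2905
Iter 3: z = -0.1012 + 0.3269i, |z|^2 = 0.1171
Iter 4: z = -0.4016 + 0.4678i, |z|^2 = 0.3802
Iter 5: z = -0.3625 + 0.1582i, |z|^2 = 0.1565
Iter 6: z = -0.1986 + 0.4193i, |z|^2 = 0.2152
Iter 7: z = -0.4414 + 0.3675i, |z|^2 = 0.3298
Iter 8: z = -0.2452 + 0.2096i, |z|^2 = 0.1041
Iter 9: z = -0.2888 + 0.4312i, |z|^2 = 0.2693
Iter 10: z = -0.4075 + 0.2849i, |z|^2 = 0.2472
Iter 11: z = -0.2201 + 0.3018i, |z|^2 = 0.1395
Iter 12: z = -0.3476 + 0.4011i, |z|^2 = 0.2817
Iter 13: z = -0.3451 + 0.2551i, |z|^2 = 0.1842
Iter 14: z = -0.2510 + 0.3579i, |z|^2 = 0.1911
Iter 15: z = -0.3701 + 0.3543i, |z|^2 = 0.2625
Iter 16: z = -0.2936 + 0.2717i, |z|^2 = 0.1600
Iter 17: z = -0.2927 + 0.3745i, |z|^2 = 0.2259
Iter 18: z = -0.3596 + 0.3148i, |z|^2 = 0.2284
Did not escape in 19 iterations → in set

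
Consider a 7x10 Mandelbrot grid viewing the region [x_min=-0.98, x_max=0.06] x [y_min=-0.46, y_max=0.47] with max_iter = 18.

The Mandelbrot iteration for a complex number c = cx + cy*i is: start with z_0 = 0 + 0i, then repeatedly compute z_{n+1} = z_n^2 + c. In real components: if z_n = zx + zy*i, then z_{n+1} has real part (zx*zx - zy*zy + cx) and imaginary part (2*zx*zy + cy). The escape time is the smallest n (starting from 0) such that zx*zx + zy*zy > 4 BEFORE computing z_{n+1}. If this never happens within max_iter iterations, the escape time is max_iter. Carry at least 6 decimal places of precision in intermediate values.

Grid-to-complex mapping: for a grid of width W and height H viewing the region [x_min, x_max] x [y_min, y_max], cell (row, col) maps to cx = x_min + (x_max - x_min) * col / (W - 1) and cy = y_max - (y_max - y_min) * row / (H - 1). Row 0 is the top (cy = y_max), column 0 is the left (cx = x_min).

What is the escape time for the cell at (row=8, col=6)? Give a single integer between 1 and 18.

Answer: 18

Derivation:
z_0 = 0 + 0i, c = 0.0600 + -0.3567i
Iter 1: z = 0.0600 + -0.3567i, |z|^2 = 0.1308
Iter 2: z = -0.0636 + -0.3995i, |z|^2 = 0.1636
Iter 3: z = -0.0955 + -0.3058i, |z|^2 = 0.1027
Iter 4: z = -0.0244 + -0.2982i, |z|^2 = 0.0895
Iter 5: z = -0.0283 + -0.3421i, |z|^2 = 0.1178
Iter 6: z = -0.0562 + -0.3373i, |z|^2 = 0.1169
Iter 7: z = -0.0506 + -0.3187i, |z|^2 = 0.1042
Iter 8: z = -0.0390 + -0.3244i, |z|^2 = 0.1068
Iter 9: z = -0.0437 + -0.3313i, |z|^2 = 0.1117
Iter 10: z = -0.0479 + -0.3277i, |z|^2 = 0.1097
Iter 11: z = -0.0451 + -0.3253i, |z|^2 = 0.1078
Iter 12: z = -0.0438 + -0.3273i, |z|^2 = 0.1091
Iter 13: z = -0.0452 + -0.3280i, |z|^2 = 0.1096
Iter 14: z = -0.0455 + -0.3270i, |z|^2 = 0.1090
Iter 15: z = -0.0449 + -0.3269i, |z|^2 = 0.1089
Iter 16: z = -0.0448 + -0.3273i, |z|^2 = 0.1092
Iter 17: z = -0.0451 + -0.3273i, |z|^2 = 0.1092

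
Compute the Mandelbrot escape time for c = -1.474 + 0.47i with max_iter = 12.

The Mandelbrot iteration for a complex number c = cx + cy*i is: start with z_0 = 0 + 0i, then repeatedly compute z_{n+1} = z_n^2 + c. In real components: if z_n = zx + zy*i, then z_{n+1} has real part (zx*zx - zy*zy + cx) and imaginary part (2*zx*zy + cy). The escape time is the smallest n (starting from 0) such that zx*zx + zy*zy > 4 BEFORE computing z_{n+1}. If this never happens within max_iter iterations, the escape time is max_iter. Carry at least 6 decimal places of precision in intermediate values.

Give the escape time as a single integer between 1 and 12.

Answer: 3

Derivation:
z_0 = 0 + 0i, c = -1.4740 + 0.4700i
Iter 1: z = -1.4740 + 0.4700i, |z|^2 = 2.3936
Iter 2: z = 0.4778 + -0.9156i, |z|^2 = 1.0665
Iter 3: z = -2.0840 + -0.4049i, |z|^2 = 4.5069
Escaped at iteration 3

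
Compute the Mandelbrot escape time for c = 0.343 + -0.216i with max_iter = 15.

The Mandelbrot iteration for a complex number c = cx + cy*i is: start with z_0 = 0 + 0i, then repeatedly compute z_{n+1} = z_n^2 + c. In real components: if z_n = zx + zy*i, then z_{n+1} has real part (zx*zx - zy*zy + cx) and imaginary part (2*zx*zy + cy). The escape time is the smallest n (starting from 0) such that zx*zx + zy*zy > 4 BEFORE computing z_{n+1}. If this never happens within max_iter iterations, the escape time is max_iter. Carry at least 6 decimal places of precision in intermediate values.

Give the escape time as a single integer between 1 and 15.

z_0 = 0 + 0i, c = 0.3430 + -0.2160i
Iter 1: z = 0.3430 + -0.2160i, |z|^2 = 0.1643
Iter 2: z = 0.4140 + -0.3642i, |z|^2 = 0.3040
Iter 3: z = 0.3818 + -0.5175i, |z|^2 = 0.4136
Iter 4: z = 0.2209 + -0.6112i, |z|^2 = 0.4223
Iter 5: z = 0.0183 + -0.4860i, |z|^2 = 0.2365
Iter 6: z = 0.1071 + -0.2338i, |z|^2 = 0.0661
Iter 7: z = 0.2998 + -0.2661i, |z|^2 = 0.1607
Iter 8: z = 0.3621 + -0.3756i, |z|^2 = 0.2722
Iter 9: z = 0.3331 + -0.4880i, |z|^2 = 0.3491
Iter 10: z = 0.2158 + -0.5411i, |z|^2 = 0.3393
Iter 11: z = 0.0968 + -0.4495i, |z|^2 = 0.2115
Iter 12: z = 0.1503 + -0.3031i, |z|^2 = 0.1144
Iter 13: z = 0.2737 + -0.3071i, |z|^2 = 0.1692
Iter 14: z = 0.3236 + -0.3841i, |z|^2 = 0.2523

Answer: 15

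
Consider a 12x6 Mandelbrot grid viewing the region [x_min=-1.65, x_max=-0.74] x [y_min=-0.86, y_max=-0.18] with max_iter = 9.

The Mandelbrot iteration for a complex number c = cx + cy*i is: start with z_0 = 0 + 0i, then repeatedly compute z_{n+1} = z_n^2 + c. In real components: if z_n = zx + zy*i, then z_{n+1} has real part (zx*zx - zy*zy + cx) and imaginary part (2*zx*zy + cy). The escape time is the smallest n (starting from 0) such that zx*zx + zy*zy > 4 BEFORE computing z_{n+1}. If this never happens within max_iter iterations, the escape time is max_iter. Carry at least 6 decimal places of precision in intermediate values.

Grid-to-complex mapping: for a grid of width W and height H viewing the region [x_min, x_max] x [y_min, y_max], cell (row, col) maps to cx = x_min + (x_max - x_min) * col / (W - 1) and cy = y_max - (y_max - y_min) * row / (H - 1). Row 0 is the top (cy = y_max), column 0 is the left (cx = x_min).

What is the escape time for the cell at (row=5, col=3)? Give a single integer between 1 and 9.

Answer: 3

Derivation:
z_0 = 0 + 0i, c = -1.4018 + -0.8600i
Iter 1: z = -1.4018 + -0.8600i, |z|^2 = 2.7047
Iter 2: z = -0.1763 + 1.5511i, |z|^2 = 2.4371
Iter 3: z = -3.7767 + -1.4070i, |z|^2 = 16.2433
Escaped at iteration 3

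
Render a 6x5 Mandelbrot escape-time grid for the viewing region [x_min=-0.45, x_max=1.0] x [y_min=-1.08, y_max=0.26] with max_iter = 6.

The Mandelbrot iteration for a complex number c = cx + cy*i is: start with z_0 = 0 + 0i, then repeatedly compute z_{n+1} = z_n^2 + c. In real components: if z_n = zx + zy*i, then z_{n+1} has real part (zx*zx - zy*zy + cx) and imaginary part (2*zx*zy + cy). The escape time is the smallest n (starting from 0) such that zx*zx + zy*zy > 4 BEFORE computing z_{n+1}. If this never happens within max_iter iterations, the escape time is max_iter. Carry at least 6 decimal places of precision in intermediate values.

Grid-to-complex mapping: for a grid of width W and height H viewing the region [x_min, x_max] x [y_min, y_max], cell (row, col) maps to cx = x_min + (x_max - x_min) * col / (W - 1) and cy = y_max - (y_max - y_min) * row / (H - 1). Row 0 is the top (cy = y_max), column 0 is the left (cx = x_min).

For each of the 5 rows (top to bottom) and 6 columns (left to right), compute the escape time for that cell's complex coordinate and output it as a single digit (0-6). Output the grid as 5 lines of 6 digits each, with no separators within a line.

(row=0, col=0): c = -0.4500 + 0.2600i → escape time 6
(row=0, col=1): c = -0.1600 + 0.2600i → escape time 6
(row=0, col=2): c = 0.1300 + 0.2600i → escape time 6
(row=0, col=3): c = 0.4200 + 0.2600i → escape time 6
(row=0, col=4): c = 0.7100 + 0.2600i → escape time 3
(row=0, col=5): c = 1.0000 + 0.2600i → escape time 2
(row=1, col=0): c = -0.4500 + -0.0750i → escape time 6
(row=1, col=1): c = -0.1600 + -0.0750i → escape time 6
(row=1, col=2): c = 0.1300 + -0.0750i → escape time 6
(row=1, col=3): c = 0.4200 + -0.0750i → escape time 6
(row=1, col=4): c = 0.7100 + -0.0750i → escape time 3
(row=1, col=5): c = 1.0000 + -0.0750i → escape time 2
(row=2, col=0): c = -0.4500 + -0.4100i → escape time 6
(row=2, col=1): c = -0.1600 + -0.4100i → escape time 6
(row=2, col=2): c = 0.1300 + -0.4100i → escape time 6
(row=2, col=3): c = 0.4200 + -0.4100i → escape time 6
(row=2, col=4): c = 0.7100 + -0.4100i → escape time 3
(row=2, col=5): c = 1.0000 + -0.4100i → escape time 2
(row=3, col=0): c = -0.4500 + -0.7450i → escape time 6
(row=3, col=1): c = -0.1600 + -0.7450i → escape time 6
(row=3, col=2): c = 0.1300 + -0.7450i → escape time 6
(row=3, col=3): c = 0.4200 + -0.7450i → escape time 4
(row=3, col=4): c = 0.7100 + -0.7450i → escape time 3
(row=3, col=5): c = 1.0000 + -0.7450i → escape time 2
(row=4, col=0): c = -0.4500 + -1.0800i → escape time 4
(row=4, col=1): c = -0.1600 + -1.0800i → escape time 6
(row=4, col=2): c = 0.1300 + -1.0800i → escape time 4
(row=4, col=3): c = 0.4200 + -1.0800i → escape time 2
(row=4, col=4): c = 0.7100 + -1.0800i → escape time 2
(row=4, col=5): c = 1.0000 + -1.0800i → escape time 2

Answer: 666632
666632
666632
666432
464222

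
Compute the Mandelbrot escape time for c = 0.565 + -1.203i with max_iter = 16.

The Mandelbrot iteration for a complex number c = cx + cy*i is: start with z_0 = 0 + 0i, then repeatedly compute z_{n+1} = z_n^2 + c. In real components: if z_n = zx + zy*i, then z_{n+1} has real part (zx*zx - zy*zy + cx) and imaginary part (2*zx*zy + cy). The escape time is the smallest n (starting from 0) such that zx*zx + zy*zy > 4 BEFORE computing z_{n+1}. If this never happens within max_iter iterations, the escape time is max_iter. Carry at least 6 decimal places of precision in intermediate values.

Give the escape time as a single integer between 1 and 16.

z_0 = 0 + 0i, c = 0.5650 + -1.2030i
Iter 1: z = 0.5650 + -1.2030i, |z|^2 = 1.7664
Iter 2: z = -0.5630 + -2.5624i, |z|^2 = 6.8828
Escaped at iteration 2

Answer: 2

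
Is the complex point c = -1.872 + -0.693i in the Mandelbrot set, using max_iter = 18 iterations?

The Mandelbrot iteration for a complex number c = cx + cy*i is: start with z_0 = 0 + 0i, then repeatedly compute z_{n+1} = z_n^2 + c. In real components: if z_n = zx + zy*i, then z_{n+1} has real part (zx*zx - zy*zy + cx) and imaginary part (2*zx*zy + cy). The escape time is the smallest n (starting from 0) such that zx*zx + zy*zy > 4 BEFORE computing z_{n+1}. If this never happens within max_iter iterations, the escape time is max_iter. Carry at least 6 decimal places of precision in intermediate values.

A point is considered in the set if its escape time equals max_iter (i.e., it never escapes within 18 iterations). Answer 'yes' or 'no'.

Answer: no

Derivation:
z_0 = 0 + 0i, c = -1.8720 + -0.6930i
Iter 1: z = -1.8720 + -0.6930i, |z|^2 = 3.9846
Iter 2: z = 1.1521 + 1.9016i, |z|^2 = 4.9435
Escaped at iteration 2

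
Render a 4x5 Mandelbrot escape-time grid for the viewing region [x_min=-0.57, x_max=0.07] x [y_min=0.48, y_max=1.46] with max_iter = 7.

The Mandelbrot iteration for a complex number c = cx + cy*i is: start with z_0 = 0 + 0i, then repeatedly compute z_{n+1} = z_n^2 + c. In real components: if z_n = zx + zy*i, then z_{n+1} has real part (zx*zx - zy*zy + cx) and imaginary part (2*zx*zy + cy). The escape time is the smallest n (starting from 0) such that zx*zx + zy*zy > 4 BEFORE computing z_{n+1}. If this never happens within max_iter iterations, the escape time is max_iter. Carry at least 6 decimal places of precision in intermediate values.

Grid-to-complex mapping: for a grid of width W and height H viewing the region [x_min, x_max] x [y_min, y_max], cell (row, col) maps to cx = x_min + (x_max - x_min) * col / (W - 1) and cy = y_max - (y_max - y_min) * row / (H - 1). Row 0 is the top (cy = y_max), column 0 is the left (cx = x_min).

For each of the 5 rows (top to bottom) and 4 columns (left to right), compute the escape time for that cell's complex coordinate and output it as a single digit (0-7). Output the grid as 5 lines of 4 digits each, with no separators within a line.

(row=0, col=0): c = -0.5700 + 1.4600i → escape time 2
(row=0, col=1): c = -0.3567 + 1.4600i → escape time 2
(row=0, col=2): c = -0.1433 + 1.4600i → escape time 2
(row=0, col=3): c = 0.0700 + 1.4600i → escape time 2
(row=1, col=0): c = -0.5700 + 1.2150i → escape time 3
(row=1, col=1): c = -0.3567 + 1.2150i → escape time 3
(row=1, col=2): c = -0.1433 + 1.2150i → escape time 3
(row=1, col=3): c = 0.0700 + 1.2150i → escape time 3
(row=2, col=0): c = -0.5700 + 0.9700i → escape time 4
(row=2, col=1): c = -0.3567 + 0.9700i → escape time 5
(row=2, col=2): c = -0.1433 + 0.9700i → escape time 7
(row=2, col=3): c = 0.0700 + 0.9700i → escape time 5
(row=3, col=0): c = -0.5700 + 0.7250i → escape time 6
(row=3, col=1): c = -0.3567 + 0.7250i → escape time 7
(row=3, col=2): c = -0.1433 + 0.7250i → escape time 7
(row=3, col=3): c = 0.0700 + 0.7250i → escape time 7
(row=4, col=0): c = -0.5700 + 0.4800i → escape time 7
(row=4, col=1): c = -0.3567 + 0.4800i → escape time 7
(row=4, col=2): c = -0.1433 + 0.4800i → escape time 7
(row=4, col=3): c = 0.0700 + 0.4800i → escape time 7

Answer: 2222
3333
4575
6777
7777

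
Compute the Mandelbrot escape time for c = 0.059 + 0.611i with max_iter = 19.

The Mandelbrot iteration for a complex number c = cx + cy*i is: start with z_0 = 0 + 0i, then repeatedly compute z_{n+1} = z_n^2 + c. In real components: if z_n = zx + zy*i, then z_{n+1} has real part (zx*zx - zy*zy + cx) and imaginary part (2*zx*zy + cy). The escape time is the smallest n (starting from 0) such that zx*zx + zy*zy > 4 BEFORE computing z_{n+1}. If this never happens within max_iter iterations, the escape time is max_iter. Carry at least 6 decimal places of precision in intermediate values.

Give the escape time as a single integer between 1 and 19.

z_0 = 0 + 0i, c = 0.0590 + 0.6110i
Iter 1: z = 0.0590 + 0.6110i, |z|^2 = 0.3768
Iter 2: z = -0.3108 + 0.6831i, |z|^2 = 0.5632
Iter 3: z = -0.3110 + 0.1863i, |z|^2 = 0.1314
Iter 4: z = 0.1210 + 0.4951i, |z|^2 = 0.2598
Iter 5: z = -0.1715 + 0.7308i, |z|^2 = 0.5635
Iter 6: z = -0.4457 + 0.3604i, |z|^2 = 0.3285
Iter 7: z = 0.1278 + 0.2898i, |z|^2 = 0.1003
Iter 8: z = -0.0087 + 0.6851i, |z|^2 = 0.4694
Iter 9: z = -0.4102 + 0.5991i, |z|^2 = 0.5273
Iter 10: z = -0.1317 + 0.1194i, |z|^2 = 0.0316
Iter 11: z = 0.0621 + 0.5795i, |z|^2 = 0.3397
Iter 12: z = -0.2730 + 0.6830i, |z|^2 = 0.5410
Iter 13: z = -0.3329 + 0.2381i, |z|^2 = 0.1675
Iter 14: z = 0.1131 + 0.4525i, |z|^2 = 0.2176
Iter 15: z = -0.1330 + 0.7134i, |z|^2 = 0.5266
Iter 16: z = -0.4322 + 0.4213i, |z|^2 = 0.3643
Iter 17: z = 0.0683 + 0.2468i, |z|^2 = 0.0656
Iter 18: z = 0.0028 + 0.6447i, |z|^2 = 0.4157

Answer: 19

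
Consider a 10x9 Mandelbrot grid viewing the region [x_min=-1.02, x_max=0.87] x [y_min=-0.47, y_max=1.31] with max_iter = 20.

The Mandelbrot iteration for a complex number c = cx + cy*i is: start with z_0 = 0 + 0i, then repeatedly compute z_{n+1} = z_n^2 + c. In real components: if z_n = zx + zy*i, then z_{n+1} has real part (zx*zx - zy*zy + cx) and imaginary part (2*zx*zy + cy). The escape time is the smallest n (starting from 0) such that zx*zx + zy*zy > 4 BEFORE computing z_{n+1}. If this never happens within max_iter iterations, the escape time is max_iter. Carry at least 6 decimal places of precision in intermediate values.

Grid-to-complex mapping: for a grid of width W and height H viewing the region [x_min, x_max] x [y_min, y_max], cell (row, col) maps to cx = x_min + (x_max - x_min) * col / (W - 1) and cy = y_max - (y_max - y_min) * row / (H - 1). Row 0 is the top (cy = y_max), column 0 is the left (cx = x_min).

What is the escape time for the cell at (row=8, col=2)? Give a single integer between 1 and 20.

z_0 = 0 + 0i, c = -0.6000 + -0.4700i
Iter 1: z = -0.6000 + -0.4700i, |z|^2 = 0.5809
Iter 2: z = -0.4609 + 0.0940i, |z|^2 = 0.2213
Iter 3: z = -0.3964 + -0.5566i, |z|^2 = 0.4670
Iter 4: z = -0.7527 + -0.0287i, |z|^2 = 0.5674
Iter 5: z = -0.0342 + -0.4268i, |z|^2 = 0.1834
Iter 6: z = -0.7810 + -0.4408i, |z|^2 = 0.8043
Iter 7: z = -0.1843 + 0.2185i, |z|^2 = 0.0817
Iter 8: z = -0.6138 + -0.5505i, |z|^2 = 0.6798
Iter 9: z = -0.5264 + 0.2058i, |z|^2 = 0.3194
Iter 10: z = -0.3653 + -0.6867i, |z|^2 = 0.6049
Iter 11: z = -0.9381 + 0.0317i, |z|^2 = 0.8810
Iter 12: z = 0.2790 + -0.5294i, |z|^2 = 0.3581
Iter 13: z = -0.8024 + -0.7654i, |z|^2 = 1.2297
Iter 14: z = -0.5420 + 0.7583i, |z|^2 = 0.8689
Iter 15: z = -0.8813 + -1.2921i, |z|^2 = 2.4461
Iter 16: z = -1.4927 + 1.8074i, |z|^2 = 5.4948
Escaped at iteration 16

Answer: 16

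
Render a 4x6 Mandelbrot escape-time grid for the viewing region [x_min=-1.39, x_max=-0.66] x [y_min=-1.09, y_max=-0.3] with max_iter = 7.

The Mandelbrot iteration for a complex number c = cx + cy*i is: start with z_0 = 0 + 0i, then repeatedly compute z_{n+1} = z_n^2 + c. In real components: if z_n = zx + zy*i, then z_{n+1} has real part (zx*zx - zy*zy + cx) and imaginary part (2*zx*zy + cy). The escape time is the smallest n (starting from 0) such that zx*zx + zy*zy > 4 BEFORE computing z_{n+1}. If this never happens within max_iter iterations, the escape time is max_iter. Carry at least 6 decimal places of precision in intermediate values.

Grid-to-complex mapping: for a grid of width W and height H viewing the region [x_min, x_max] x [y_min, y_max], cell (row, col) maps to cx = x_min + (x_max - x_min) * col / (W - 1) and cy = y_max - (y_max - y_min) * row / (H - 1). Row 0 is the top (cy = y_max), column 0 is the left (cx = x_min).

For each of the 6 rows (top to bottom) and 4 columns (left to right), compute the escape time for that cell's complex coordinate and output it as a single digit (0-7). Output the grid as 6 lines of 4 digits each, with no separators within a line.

(row=0, col=0): c = -1.3900 + -0.3000i → escape time 5
(row=0, col=1): c = -1.1467 + -0.3000i → escape time 7
(row=0, col=2): c = -0.9033 + -0.3000i → escape time 7
(row=0, col=3): c = -0.6600 + -0.3000i → escape time 7
(row=1, col=0): c = -1.3900 + -0.4580i → escape time 4
(row=1, col=1): c = -1.1467 + -0.4580i → escape time 5
(row=1, col=2): c = -0.9033 + -0.4580i → escape time 6
(row=1, col=3): c = -0.6600 + -0.4580i → escape time 7
(row=2, col=0): c = -1.3900 + -0.6160i → escape time 3
(row=2, col=1): c = -1.1467 + -0.6160i → escape time 4
(row=2, col=2): c = -0.9033 + -0.6160i → escape time 5
(row=2, col=3): c = -0.6600 + -0.6160i → escape time 7
(row=3, col=0): c = -1.3900 + -0.7740i → escape time 3
(row=3, col=1): c = -1.1467 + -0.7740i → escape time 3
(row=3, col=2): c = -0.9033 + -0.7740i → escape time 4
(row=3, col=3): c = -0.6600 + -0.7740i → escape time 4
(row=4, col=0): c = -1.3900 + -0.9320i → escape time 3
(row=4, col=1): c = -1.1467 + -0.9320i → escape time 3
(row=4, col=2): c = -0.9033 + -0.9320i → escape time 3
(row=4, col=3): c = -0.6600 + -0.9320i → escape time 4
(row=5, col=0): c = -1.3900 + -1.0900i → escape time 2
(row=5, col=1): c = -1.1467 + -1.0900i → escape time 3
(row=5, col=2): c = -0.9033 + -1.0900i → escape time 3
(row=5, col=3): c = -0.6600 + -1.0900i → escape time 3

Answer: 5777
4567
3457
3344
3334
2333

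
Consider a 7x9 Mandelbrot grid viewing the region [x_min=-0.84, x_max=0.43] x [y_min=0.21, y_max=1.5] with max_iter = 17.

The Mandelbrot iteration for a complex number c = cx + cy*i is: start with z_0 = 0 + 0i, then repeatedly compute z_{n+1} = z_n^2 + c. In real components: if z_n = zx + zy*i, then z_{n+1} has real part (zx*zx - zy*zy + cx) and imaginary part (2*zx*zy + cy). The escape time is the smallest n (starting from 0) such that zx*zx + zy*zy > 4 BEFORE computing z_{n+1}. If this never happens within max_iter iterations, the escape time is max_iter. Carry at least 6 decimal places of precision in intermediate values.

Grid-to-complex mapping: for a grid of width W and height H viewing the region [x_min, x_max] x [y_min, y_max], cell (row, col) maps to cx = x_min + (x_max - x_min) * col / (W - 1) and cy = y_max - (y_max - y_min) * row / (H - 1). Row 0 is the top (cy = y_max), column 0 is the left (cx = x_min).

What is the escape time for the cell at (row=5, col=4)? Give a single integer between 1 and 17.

Answer: 12

Derivation:
z_0 = 0 + 0i, c = 0.0067 + 0.6937i
Iter 1: z = 0.0067 + 0.6937i, |z|^2 = 0.4813
Iter 2: z = -0.4746 + 0.7030i, |z|^2 = 0.7194
Iter 3: z = -0.2623 + 0.0265i, |z|^2 = 0.0695
Iter 4: z = 0.0748 + 0.6799i, |z|^2 = 0.4678
Iter 5: z = -0.4499 + 0.7954i, |z|^2 = 0.8351
Iter 6: z = -0.4236 + -0.0220i, |z|^2 = 0.1799
Iter 7: z = 0.1856 + 0.7124i, |z|^2 = 0.5420
Iter 8: z = -0.4664 + 0.9582i, |z|^2 = 1.1357
Iter 9: z = -0.6939 + -0.2001i, |z|^2 = 0.5216
Iter 10: z = 0.4482 + 0.9715i, |z|^2 = 1.1446
Iter 11: z = -0.7362 + 1.5646i, |z|^2 = 2.9898
Iter 12: z = -1.8991 + -1.6100i, |z|^2 = 6.1987
Escaped at iteration 12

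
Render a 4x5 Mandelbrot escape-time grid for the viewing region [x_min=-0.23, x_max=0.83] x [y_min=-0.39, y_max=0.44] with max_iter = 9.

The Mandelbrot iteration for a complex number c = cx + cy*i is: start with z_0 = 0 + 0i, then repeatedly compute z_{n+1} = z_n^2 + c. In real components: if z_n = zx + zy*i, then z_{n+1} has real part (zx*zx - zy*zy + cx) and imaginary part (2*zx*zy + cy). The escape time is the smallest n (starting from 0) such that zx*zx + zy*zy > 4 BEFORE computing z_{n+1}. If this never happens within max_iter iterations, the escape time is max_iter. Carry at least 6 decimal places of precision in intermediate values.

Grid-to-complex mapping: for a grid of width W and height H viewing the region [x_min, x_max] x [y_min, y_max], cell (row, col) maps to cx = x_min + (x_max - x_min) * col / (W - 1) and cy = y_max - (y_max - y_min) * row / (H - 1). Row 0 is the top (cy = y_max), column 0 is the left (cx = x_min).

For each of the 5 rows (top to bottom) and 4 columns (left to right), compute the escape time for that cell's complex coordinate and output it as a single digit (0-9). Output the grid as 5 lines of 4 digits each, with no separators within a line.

Answer: 9963
9963
9953
9963
9973

Derivation:
(row=0, col=0): c = -0.2300 + 0.4400i → escape time 9
(row=0, col=1): c = 0.1233 + 0.4400i → escape time 9
(row=0, col=2): c = 0.4767 + 0.4400i → escape time 6
(row=0, col=3): c = 0.8300 + 0.4400i → escape time 3
(row=1, col=0): c = -0.2300 + 0.2325i → escape time 9
(row=1, col=1): c = 0.1233 + 0.2325i → escape time 9
(row=1, col=2): c = 0.4767 + 0.2325i → escape time 6
(row=1, col=3): c = 0.8300 + 0.2325i → escape time 3
(row=2, col=0): c = -0.2300 + 0.0250i → escape time 9
(row=2, col=1): c = 0.1233 + 0.0250i → escape time 9
(row=2, col=2): c = 0.4767 + 0.0250i → escape time 5
(row=2, col=3): c = 0.8300 + 0.0250i → escape time 3
(row=3, col=0): c = -0.2300 + -0.1825i → escape time 9
(row=3, col=1): c = 0.1233 + -0.1825i → escape time 9
(row=3, col=2): c = 0.4767 + -0.1825i → escape time 6
(row=3, col=3): c = 0.8300 + -0.1825i → escape time 3
(row=4, col=0): c = -0.2300 + -0.3900i → escape time 9
(row=4, col=1): c = 0.1233 + -0.3900i → escape time 9
(row=4, col=2): c = 0.4767 + -0.3900i → escape time 7
(row=4, col=3): c = 0.8300 + -0.3900i → escape time 3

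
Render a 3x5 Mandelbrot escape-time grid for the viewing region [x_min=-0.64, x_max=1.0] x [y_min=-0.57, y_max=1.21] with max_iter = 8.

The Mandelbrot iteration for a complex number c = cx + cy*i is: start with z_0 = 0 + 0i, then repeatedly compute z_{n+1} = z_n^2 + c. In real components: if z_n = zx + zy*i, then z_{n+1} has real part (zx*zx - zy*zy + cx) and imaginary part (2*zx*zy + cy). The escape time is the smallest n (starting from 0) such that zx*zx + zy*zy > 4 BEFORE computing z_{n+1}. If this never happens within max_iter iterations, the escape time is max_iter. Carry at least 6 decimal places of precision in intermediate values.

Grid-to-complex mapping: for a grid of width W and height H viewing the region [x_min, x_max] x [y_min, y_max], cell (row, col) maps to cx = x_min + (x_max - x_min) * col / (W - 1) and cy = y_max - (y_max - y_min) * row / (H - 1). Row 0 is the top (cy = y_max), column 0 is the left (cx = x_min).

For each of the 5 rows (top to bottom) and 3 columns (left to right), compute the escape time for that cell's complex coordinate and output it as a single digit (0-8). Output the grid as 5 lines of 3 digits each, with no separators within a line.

Answer: 322
462
882
882
882

Derivation:
(row=0, col=0): c = -0.6400 + 1.2100i → escape time 3
(row=0, col=1): c = 0.1800 + 1.2100i → escape time 2
(row=0, col=2): c = 1.0000 + 1.2100i → escape time 2
(row=1, col=0): c = -0.6400 + 0.7650i → escape time 4
(row=1, col=1): c = 0.1800 + 0.7650i → escape time 6
(row=1, col=2): c = 1.0000 + 0.7650i → escape time 2
(row=2, col=0): c = -0.6400 + 0.3200i → escape time 8
(row=2, col=1): c = 0.1800 + 0.3200i → escape time 8
(row=2, col=2): c = 1.0000 + 0.3200i → escape time 2
(row=3, col=0): c = -0.6400 + -0.1250i → escape time 8
(row=3, col=1): c = 0.1800 + -0.1250i → escape time 8
(row=3, col=2): c = 1.0000 + -0.1250i → escape time 2
(row=4, col=0): c = -0.6400 + -0.5700i → escape time 8
(row=4, col=1): c = 0.1800 + -0.5700i → escape time 8
(row=4, col=2): c = 1.0000 + -0.5700i → escape time 2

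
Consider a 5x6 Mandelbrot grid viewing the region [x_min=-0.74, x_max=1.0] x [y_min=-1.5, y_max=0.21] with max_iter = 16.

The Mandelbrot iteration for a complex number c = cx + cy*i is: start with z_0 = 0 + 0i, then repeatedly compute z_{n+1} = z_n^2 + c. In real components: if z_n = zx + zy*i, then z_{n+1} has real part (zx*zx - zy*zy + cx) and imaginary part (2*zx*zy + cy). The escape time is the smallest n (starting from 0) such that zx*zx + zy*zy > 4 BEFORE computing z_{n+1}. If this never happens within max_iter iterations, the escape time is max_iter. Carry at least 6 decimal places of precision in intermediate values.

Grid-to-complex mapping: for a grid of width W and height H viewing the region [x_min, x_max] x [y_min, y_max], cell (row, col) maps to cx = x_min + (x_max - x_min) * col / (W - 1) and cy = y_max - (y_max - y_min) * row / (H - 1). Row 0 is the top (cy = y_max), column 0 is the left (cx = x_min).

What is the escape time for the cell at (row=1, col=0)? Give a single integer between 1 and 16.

z_0 = 0 + 0i, c = -0.7400 + -0.1320i
Iter 1: z = -0.7400 + -0.1320i, |z|^2 = 0.5650
Iter 2: z = -0.2098 + 0.0634i, |z|^2 = 0.0480
Iter 3: z = -0.7000 + -0.1586i, |z|^2 = 0.5151
Iter 4: z = -0.2752 + 0.0900i, |z|^2 = 0.0838
Iter 5: z = -0.6724 + -0.1815i, |z|^2 = 0.4851
Iter 6: z = -0.3209 + 0.1121i, |z|^2 = 0.1155
Iter 7: z = -0.6496 + -0.2040i, |z|^2 = 0.4636
Iter 8: z = -0.3596 + 0.1330i, |z|^2 = 0.1470
Iter 9: z = -0.6284 + -0.2276i, |z|^2 = 0.4467
Iter 10: z = -0.3970 + 0.1541i, |z|^2 = 0.1813
Iter 11: z = -0.6062 + -0.2543i, |z|^2 = 0.4321
Iter 12: z = -0.4372 + 0.1763i, |z|^2 = 0.2223
Iter 13: z = -0.5799 + -0.2862i, |z|^2 = 0.4182
Iter 14: z = -0.4856 + 0.2000i, |z|^2 = 0.2758
Iter 15: z = -0.5442 + -0.3262i, |z|^2 = 0.4025

Answer: 16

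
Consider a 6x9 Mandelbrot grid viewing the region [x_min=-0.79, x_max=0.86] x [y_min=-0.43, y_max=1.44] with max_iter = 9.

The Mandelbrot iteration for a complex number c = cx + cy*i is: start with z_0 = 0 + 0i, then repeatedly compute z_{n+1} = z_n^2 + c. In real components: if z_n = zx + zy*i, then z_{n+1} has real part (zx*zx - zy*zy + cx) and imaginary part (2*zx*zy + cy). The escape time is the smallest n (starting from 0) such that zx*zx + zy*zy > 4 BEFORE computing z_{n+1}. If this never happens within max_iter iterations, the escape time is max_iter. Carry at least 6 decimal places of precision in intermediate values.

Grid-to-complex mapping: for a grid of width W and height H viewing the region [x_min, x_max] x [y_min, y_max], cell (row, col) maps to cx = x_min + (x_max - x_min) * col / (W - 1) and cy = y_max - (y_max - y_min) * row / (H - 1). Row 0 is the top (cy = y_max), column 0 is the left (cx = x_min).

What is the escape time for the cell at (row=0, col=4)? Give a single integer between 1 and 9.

Answer: 2

Derivation:
z_0 = 0 + 0i, c = 0.5300 + 1.4400i
Iter 1: z = 0.5300 + 1.4400i, |z|^2 = 2.3545
Iter 2: z = -1.2627 + 2.9664i, |z|^2 = 10.3939
Escaped at iteration 2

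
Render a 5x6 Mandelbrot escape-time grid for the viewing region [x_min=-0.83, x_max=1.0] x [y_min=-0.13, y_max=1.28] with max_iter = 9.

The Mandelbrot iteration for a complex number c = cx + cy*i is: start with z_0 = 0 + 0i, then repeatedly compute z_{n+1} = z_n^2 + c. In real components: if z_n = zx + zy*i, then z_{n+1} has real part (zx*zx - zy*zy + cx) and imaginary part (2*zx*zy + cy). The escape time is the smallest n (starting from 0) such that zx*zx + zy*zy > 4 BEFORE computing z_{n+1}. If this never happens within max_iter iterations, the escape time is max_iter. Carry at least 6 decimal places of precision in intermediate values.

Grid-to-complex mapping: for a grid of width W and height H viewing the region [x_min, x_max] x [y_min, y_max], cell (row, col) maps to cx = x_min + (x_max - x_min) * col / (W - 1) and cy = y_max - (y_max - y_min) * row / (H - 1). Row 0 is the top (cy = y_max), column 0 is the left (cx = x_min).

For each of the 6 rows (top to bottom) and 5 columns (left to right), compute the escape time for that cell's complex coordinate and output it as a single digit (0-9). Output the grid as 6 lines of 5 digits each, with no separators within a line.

Answer: 33222
35422
48832
79942
99942
99942

Derivation:
(row=0, col=0): c = -0.8300 + 1.2800i → escape time 3
(row=0, col=1): c = -0.3725 + 1.2800i → escape time 3
(row=0, col=2): c = 0.0850 + 1.2800i → escape time 2
(row=0, col=3): c = 0.5425 + 1.2800i → escape time 2
(row=0, col=4): c = 1.0000 + 1.2800i → escape time 2
(row=1, col=0): c = -0.8300 + 0.9980i → escape time 3
(row=1, col=1): c = -0.3725 + 0.9980i → escape time 5
(row=1, col=2): c = 0.0850 + 0.9980i → escape time 4
(row=1, col=3): c = 0.5425 + 0.9980i → escape time 2
(row=1, col=4): c = 1.0000 + 0.9980i → escape time 2
(row=2, col=0): c = -0.8300 + 0.7160i → escape time 4
(row=2, col=1): c = -0.3725 + 0.7160i → escape time 8
(row=2, col=2): c = 0.0850 + 0.7160i → escape time 8
(row=2, col=3): c = 0.5425 + 0.7160i → escape time 3
(row=2, col=4): c = 1.0000 + 0.7160i → escape time 2
(row=3, col=0): c = -0.8300 + 0.4340i → escape time 7
(row=3, col=1): c = -0.3725 + 0.4340i → escape time 9
(row=3, col=2): c = 0.0850 + 0.4340i → escape time 9
(row=3, col=3): c = 0.5425 + 0.4340i → escape time 4
(row=3, col=4): c = 1.0000 + 0.4340i → escape time 2
(row=4, col=0): c = -0.8300 + 0.1520i → escape time 9
(row=4, col=1): c = -0.3725 + 0.1520i → escape time 9
(row=4, col=2): c = 0.0850 + 0.1520i → escape time 9
(row=4, col=3): c = 0.5425 + 0.1520i → escape time 4
(row=4, col=4): c = 1.0000 + 0.1520i → escape time 2
(row=5, col=0): c = -0.8300 + -0.1300i → escape time 9
(row=5, col=1): c = -0.3725 + -0.1300i → escape time 9
(row=5, col=2): c = 0.0850 + -0.1300i → escape time 9
(row=5, col=3): c = 0.5425 + -0.1300i → escape time 4
(row=5, col=4): c = 1.0000 + -0.1300i → escape time 2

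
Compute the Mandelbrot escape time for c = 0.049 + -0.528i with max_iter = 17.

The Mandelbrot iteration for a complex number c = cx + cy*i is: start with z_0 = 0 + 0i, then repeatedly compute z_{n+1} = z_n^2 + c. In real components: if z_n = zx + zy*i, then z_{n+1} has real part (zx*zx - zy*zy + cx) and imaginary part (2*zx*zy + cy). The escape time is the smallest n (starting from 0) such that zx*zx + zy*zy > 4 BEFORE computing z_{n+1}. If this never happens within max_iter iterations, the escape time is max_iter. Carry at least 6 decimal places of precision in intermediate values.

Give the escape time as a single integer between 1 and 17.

Answer: 17

Derivation:
z_0 = 0 + 0i, c = 0.0490 + -0.5280i
Iter 1: z = 0.0490 + -0.5280i, |z|^2 = 0.2812
Iter 2: z = -0.2274 + -0.5797i, |z|^2 = 0.3878
Iter 3: z = -0.2354 + -0.2644i, |z|^2 = 0.1253
Iter 4: z = 0.0345 + -0.4035i, |z|^2 = 0.1640
Iter 5: z = -0.1127 + -0.5559i, |z|^2 = 0.3217
Iter 6: z = -0.2473 + -0.4028i, |z|^2 = 0.2234
Iter 7: z = -0.0521 + -0.3288i, |z|^2 = 0.1108
Iter 8: z = -0.0564 + -0.4938i, |z|^2 = 0.2470
Iter 9: z = -0.1916 + -0.4723i, |z|^2 = 0.2598
Iter 10: z = -0.1374 + -0.3470i, |z|^2 = 0.1393
Iter 11: z = -0.0525 + -0.4327i, |z|^2 = 0.1900
Iter 12: z = -0.1355 + -0.4825i, |z|^2 = 0.2512
Iter 13: z = -0.1655 + -0.3973i, |z|^2 = 0.1852
Iter 14: z = -0.0814 + -0.3965i, |z|^2 = 0.1638
Iter 15: z = -0.1016 + -0.4634i, |z|^2 = 0.2251
Iter 16: z = -0.1554 + -0.4338i, |z|^2 = 0.2124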